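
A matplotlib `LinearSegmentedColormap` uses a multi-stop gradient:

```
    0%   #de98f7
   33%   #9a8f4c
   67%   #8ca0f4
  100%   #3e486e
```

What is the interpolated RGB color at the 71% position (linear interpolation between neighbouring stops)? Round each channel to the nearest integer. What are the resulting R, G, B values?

(131, 149, 228)

71% lies between the 67% and 100% stops, so the local fraction is t = (71 − 67)/(100 − 67) = 4/33 ≈ 0.1212.
#8ca0f4 → (140, 160, 244); #3e486e → (62, 72, 110).
R = 140 + 0.1212 × (62 − 140) = 130.546 → 131
G = 160 + 0.1212 × (72 − 160) = 149.334 → 149
B = 244 + 0.1212 × (110 − 244) = 227.759 → 228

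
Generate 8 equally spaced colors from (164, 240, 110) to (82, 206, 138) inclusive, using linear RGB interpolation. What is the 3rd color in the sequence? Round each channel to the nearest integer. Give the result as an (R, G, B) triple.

(141, 230, 118)

With 8 swatches and endpoints inclusive, swatch 3 sits at t = (3 − 1)/(8 − 1) = 2/7 ≈ 0.2857.
R = 164 + 0.2857 × (82 − 164) = 140.573 → 141
G = 240 + 0.2857 × (206 − 240) = 230.286 → 230
B = 110 + 0.2857 × (138 − 110) = 118 → 118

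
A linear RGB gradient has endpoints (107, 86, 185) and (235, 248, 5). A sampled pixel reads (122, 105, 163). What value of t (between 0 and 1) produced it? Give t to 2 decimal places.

0.12

Invert the lerp on the B channel (largest span, 180): t = (163 − 185) / (5 − 185) = -22/-180 = 0.12222.
Check on R: (122 − 107)/(235 − 107) = 0.1172 ✓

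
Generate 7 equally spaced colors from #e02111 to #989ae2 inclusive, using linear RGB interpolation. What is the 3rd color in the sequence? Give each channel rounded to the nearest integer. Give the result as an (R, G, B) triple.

(200, 73, 87)

With 7 swatches and endpoints inclusive, swatch 3 sits at t = (3 − 1)/(7 − 1) = 2/6 ≈ 0.3333.
#e02111 → (224, 33, 17); #989ae2 → (152, 154, 226).
R = 224 + 0.3333 × (152 − 224) = 200.002 → 200
G = 33 + 0.3333 × (154 − 33) = 73.329 → 73
B = 17 + 0.3333 × (226 − 17) = 86.66 → 87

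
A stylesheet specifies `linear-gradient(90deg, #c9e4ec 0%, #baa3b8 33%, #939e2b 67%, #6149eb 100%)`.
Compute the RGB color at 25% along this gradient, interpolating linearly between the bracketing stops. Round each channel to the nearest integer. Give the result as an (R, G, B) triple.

25% lies between the 0% and 33% stops, so the local fraction is t = (25 − 0)/(33 − 0) = 25/33 ≈ 0.7576.
#c9e4ec → (201, 228, 236); #baa3b8 → (186, 163, 184).
R = 201 + 0.7576 × (186 − 201) = 189.636 → 190
G = 228 + 0.7576 × (163 − 228) = 178.756 → 179
B = 236 + 0.7576 × (184 − 236) = 196.605 → 197

(190, 179, 197)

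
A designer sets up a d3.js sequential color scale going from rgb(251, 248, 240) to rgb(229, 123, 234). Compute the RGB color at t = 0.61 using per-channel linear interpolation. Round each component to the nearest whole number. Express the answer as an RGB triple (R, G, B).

R = 251 + 0.61 × (229 − 251) = 251 + 0.61 × -22 = 237.58 → 238
G = 248 + 0.61 × (123 − 248) = 248 + 0.61 × -125 = 171.75 → 172
B = 240 + 0.61 × (234 − 240) = 240 + 0.61 × -6 = 236.34 → 236

(238, 172, 236)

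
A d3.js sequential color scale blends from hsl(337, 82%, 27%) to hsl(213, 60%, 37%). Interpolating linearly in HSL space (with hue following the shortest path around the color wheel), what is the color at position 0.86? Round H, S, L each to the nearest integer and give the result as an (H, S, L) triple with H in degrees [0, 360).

Hue arc: Δh = 213 − 337 = -124° (|Δh| ≤ 180, already the shorter path).
H = 337 + 0.86 × (-124) = 230.36 → 230°
S = 82 + 0.86 × (60 − 82) = 63.08 → 63%
L = 27 + 0.86 × (37 − 27) = 35.6 → 36%

(230, 63, 36)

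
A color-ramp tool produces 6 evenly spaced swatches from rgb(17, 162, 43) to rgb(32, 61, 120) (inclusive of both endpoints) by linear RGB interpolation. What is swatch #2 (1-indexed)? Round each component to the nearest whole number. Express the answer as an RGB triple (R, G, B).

With 6 swatches and endpoints inclusive, swatch 2 sits at t = (2 − 1)/(6 − 1) = 1/5 ≈ 0.2.
R = 17 + 0.2 × (32 − 17) = 20 → 20
G = 162 + 0.2 × (61 − 162) = 141.8 → 142
B = 43 + 0.2 × (120 − 43) = 58.4 → 58

(20, 142, 58)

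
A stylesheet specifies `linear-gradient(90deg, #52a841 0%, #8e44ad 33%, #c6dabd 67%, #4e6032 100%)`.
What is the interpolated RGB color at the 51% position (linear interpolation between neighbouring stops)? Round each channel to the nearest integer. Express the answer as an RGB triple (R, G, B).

(172, 147, 181)

51% lies between the 33% and 67% stops, so the local fraction is t = (51 − 33)/(67 − 33) = 18/34 ≈ 0.5294.
#8e44ad → (142, 68, 173); #c6dabd → (198, 218, 189).
R = 142 + 0.5294 × (198 − 142) = 171.646 → 172
G = 68 + 0.5294 × (218 − 68) = 147.41 → 147
B = 173 + 0.5294 × (189 − 173) = 181.47 → 181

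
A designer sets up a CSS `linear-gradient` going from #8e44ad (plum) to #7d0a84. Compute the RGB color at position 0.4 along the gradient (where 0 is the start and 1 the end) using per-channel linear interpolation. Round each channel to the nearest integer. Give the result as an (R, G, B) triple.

(135, 45, 157)

#8e44ad → (142, 68, 173); #7d0a84 → (125, 10, 132).
R = 142 + 0.4 × (125 − 142) = 142 + 0.4 × -17 = 135.2 → 135
G = 68 + 0.4 × (10 − 68) = 68 + 0.4 × -58 = 44.8 → 45
B = 173 + 0.4 × (132 − 173) = 173 + 0.4 × -41 = 156.6 → 157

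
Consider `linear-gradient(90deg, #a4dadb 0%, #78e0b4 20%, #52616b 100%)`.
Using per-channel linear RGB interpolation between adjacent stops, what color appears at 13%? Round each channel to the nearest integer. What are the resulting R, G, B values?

13% lies between the 0% and 20% stops, so the local fraction is t = (13 − 0)/(20 − 0) = 13/20 ≈ 0.65.
#a4dadb → (164, 218, 219); #78e0b4 → (120, 224, 180).
R = 164 + 0.65 × (120 − 164) = 135.4 → 135
G = 218 + 0.65 × (224 − 218) = 221.9 → 222
B = 219 + 0.65 × (180 − 219) = 193.65 → 194

(135, 222, 194)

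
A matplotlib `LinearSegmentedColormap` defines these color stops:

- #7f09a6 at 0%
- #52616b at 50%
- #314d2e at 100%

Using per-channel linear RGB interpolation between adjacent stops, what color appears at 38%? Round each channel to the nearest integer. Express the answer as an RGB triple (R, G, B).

38% lies between the 0% and 50% stops, so the local fraction is t = (38 − 0)/(50 − 0) = 38/50 ≈ 0.76.
#7f09a6 → (127, 9, 166); #52616b → (82, 97, 107).
R = 127 + 0.76 × (82 − 127) = 92.8 → 93
G = 9 + 0.76 × (97 − 9) = 75.88 → 76
B = 166 + 0.76 × (107 − 166) = 121.16 → 121

(93, 76, 121)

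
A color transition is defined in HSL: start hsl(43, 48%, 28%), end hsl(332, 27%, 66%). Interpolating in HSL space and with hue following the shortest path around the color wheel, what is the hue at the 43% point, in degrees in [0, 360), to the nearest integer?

12

Hue: 332 − 43 = 289°, but |289| > 180 so the shorter arc goes the other way: Δh = 289 − 360 = -71°.
H = 43 + 0.43 × (-71) = 12.47 → 12°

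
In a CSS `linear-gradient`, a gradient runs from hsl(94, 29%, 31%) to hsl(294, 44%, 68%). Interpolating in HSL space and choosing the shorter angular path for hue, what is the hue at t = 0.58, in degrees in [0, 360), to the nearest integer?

Hue: 294 − 94 = 200°, but |200| > 180 so the shorter arc goes the other way: Δh = 200 − 360 = -160°.
H = 94 + 0.58 × (-160) = 1.2 → 1°

1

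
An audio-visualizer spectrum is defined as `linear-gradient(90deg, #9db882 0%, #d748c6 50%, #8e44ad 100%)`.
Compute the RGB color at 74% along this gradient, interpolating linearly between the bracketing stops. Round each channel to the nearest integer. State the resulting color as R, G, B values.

74% lies between the 50% and 100% stops, so the local fraction is t = (74 − 50)/(100 − 50) = 24/50 ≈ 0.48.
#d748c6 → (215, 72, 198); #8e44ad → (142, 68, 173).
R = 215 + 0.48 × (142 − 215) = 179.96 → 180
G = 72 + 0.48 × (68 − 72) = 70.08 → 70
B = 198 + 0.48 × (173 − 198) = 186 → 186

(180, 70, 186)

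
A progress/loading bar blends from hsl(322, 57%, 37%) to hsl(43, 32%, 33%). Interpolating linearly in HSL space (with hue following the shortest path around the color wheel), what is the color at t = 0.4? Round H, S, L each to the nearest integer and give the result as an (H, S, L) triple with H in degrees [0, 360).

Hue: 43 − 322 = -279°, but |-279| > 180 so the shorter arc goes the other way: Δh = -279 + 360 = 81°.
H = 322 + 0.4 × (81) = 354.4 → 354°
S = 57 + 0.4 × (32 − 57) = 47 → 47%
L = 37 + 0.4 × (33 − 37) = 35.4 → 35%

(354, 47, 35)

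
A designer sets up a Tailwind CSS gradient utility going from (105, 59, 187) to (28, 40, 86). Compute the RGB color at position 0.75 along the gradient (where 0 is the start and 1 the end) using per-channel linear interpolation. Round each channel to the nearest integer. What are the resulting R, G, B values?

(47, 45, 111)

R = 105 + 0.75 × (28 − 105) = 105 + 0.75 × -77 = 47.25 → 47
G = 59 + 0.75 × (40 − 59) = 59 + 0.75 × -19 = 44.75 → 45
B = 187 + 0.75 × (86 − 187) = 187 + 0.75 × -101 = 111.25 → 111
So the blended color is (47, 45, 111), about #2f2d6f.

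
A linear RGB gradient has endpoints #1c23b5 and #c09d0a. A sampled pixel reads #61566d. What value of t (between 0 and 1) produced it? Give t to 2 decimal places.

Invert the lerp on the B channel (largest span, 171): t = (109 − 181) / (10 − 181) = -72/-171 = 0.42105.
Check on R: (97 − 28)/(192 − 28) = 0.4207 ✓

0.42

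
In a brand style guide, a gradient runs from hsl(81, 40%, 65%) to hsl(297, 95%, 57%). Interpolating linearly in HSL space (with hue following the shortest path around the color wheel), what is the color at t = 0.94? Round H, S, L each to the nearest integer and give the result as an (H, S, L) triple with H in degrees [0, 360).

Hue: 297 − 81 = 216°, but |216| > 180 so the shorter arc goes the other way: Δh = 216 − 360 = -144°.
H = 81 + 0.94 × (-144) = -54.36 → -54 → -54 mod 360 = 306°
S = 40 + 0.94 × (95 − 40) = 91.7 → 92%
L = 65 + 0.94 × (57 − 65) = 57.48 → 57%

(306, 92, 57)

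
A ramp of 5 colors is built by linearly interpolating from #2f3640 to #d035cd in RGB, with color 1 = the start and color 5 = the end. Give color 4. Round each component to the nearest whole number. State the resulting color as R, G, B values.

With 5 swatches and endpoints inclusive, swatch 4 sits at t = (4 − 1)/(5 − 1) = 3/4 ≈ 0.75.
#2f3640 → (47, 54, 64); #d035cd → (208, 53, 205).
R = 47 + 0.75 × (208 − 47) = 167.75 → 168
G = 54 + 0.75 × (53 − 54) = 53.25 → 53
B = 64 + 0.75 × (205 − 64) = 169.75 → 170

(168, 53, 170)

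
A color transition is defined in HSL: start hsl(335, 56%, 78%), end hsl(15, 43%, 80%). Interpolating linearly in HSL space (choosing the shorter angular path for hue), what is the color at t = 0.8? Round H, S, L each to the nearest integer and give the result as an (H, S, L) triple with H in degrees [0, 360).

Hue: 15 − 335 = -320°, but |-320| > 180 so the shorter arc goes the other way: Δh = -320 + 360 = 40°.
H = 335 + 0.8 × (40) = 367 → 367 → 367 mod 360 = 7°
S = 56 + 0.8 × (43 − 56) = 45.6 → 46%
L = 78 + 0.8 × (80 − 78) = 79.6 → 80%

(7, 46, 80)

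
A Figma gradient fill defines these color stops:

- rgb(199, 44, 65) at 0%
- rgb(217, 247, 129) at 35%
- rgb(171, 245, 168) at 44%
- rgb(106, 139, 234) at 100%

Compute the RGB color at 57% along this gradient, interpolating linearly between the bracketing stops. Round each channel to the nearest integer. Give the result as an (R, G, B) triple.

(156, 220, 183)

57% lies between the 44% and 100% stops, so the local fraction is t = (57 − 44)/(100 − 44) = 13/56 ≈ 0.2321.
R = 171 + 0.2321 × (106 − 171) = 155.913 → 156
G = 245 + 0.2321 × (139 − 245) = 220.397 → 220
B = 168 + 0.2321 × (234 − 168) = 183.319 → 183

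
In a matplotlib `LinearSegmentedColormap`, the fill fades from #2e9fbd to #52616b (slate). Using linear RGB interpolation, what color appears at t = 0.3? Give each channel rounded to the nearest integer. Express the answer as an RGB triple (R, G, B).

(57, 140, 164)

#2e9fbd → (46, 159, 189); #52616b → (82, 97, 107).
R = 46 + 0.3 × (82 − 46) = 46 + 0.3 × 36 = 56.8 → 57
G = 159 + 0.3 × (97 − 159) = 159 + 0.3 × -62 = 140.4 → 140
B = 189 + 0.3 × (107 − 189) = 189 + 0.3 × -82 = 164.4 → 164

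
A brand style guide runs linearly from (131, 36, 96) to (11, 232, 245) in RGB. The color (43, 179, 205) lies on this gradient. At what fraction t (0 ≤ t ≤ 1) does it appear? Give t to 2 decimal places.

Invert the lerp on the G channel (largest span, 196): t = (179 − 36) / (232 − 36) = 143/196 = 0.72959.
Check on R: (43 − 131)/(11 − 131) = 0.7333 ✓

0.73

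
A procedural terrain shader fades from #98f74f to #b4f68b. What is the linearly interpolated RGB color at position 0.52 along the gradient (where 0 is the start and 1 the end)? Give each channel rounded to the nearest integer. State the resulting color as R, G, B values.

#98f74f → (152, 247, 79); #b4f68b → (180, 246, 139).
R = 152 + 0.52 × (180 − 152) = 152 + 0.52 × 28 = 166.56 → 167
G = 247 + 0.52 × (246 − 247) = 247 + 0.52 × -1 = 246.48 → 246
B = 79 + 0.52 × (139 − 79) = 79 + 0.52 × 60 = 110.2 → 110

(167, 246, 110)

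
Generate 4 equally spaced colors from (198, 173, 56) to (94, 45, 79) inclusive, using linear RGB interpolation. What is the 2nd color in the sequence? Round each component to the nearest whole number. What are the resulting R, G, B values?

(163, 130, 64)

With 4 swatches and endpoints inclusive, swatch 2 sits at t = (2 − 1)/(4 − 1) = 1/3 ≈ 0.3333.
R = 198 + 0.3333 × (94 − 198) = 163.337 → 163
G = 173 + 0.3333 × (45 − 173) = 130.338 → 130
B = 56 + 0.3333 × (79 − 56) = 63.666 → 64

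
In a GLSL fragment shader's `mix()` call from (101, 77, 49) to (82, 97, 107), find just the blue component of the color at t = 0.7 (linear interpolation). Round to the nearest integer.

90

B = 49 + 0.7 × (107 − 49) = 89.6 → 90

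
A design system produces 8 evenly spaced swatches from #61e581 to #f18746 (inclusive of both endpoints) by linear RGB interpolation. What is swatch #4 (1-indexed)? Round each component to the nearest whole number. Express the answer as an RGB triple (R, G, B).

With 8 swatches and endpoints inclusive, swatch 4 sits at t = (4 − 1)/(8 − 1) = 3/7 ≈ 0.4286.
#61e581 → (97, 229, 129); #f18746 → (241, 135, 70).
R = 97 + 0.4286 × (241 − 97) = 158.718 → 159
G = 229 + 0.4286 × (135 − 229) = 188.712 → 189
B = 129 + 0.4286 × (70 − 129) = 103.713 → 104

(159, 189, 104)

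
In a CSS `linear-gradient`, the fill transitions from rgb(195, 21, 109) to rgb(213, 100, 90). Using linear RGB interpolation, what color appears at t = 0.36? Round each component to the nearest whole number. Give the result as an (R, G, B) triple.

(201, 49, 102)

R = 195 + 0.36 × (213 − 195) = 195 + 0.36 × 18 = 201.48 → 201
G = 21 + 0.36 × (100 − 21) = 21 + 0.36 × 79 = 49.44 → 49
B = 109 + 0.36 × (90 − 109) = 109 + 0.36 × -19 = 102.16 → 102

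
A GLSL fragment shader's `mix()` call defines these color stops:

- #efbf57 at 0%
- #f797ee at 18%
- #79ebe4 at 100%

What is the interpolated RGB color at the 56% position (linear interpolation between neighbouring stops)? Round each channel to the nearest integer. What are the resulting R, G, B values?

(189, 190, 233)

56% lies between the 18% and 100% stops, so the local fraction is t = (56 − 18)/(100 − 18) = 38/82 ≈ 0.4634.
#f797ee → (247, 151, 238); #79ebe4 → (121, 235, 228).
R = 247 + 0.4634 × (121 − 247) = 188.612 → 189
G = 151 + 0.4634 × (235 − 151) = 189.926 → 190
B = 238 + 0.4634 × (228 − 238) = 233.366 → 233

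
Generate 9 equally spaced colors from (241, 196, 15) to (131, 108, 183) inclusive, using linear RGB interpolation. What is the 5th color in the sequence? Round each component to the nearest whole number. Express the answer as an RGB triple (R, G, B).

With 9 swatches and endpoints inclusive, swatch 5 sits at t = (5 − 1)/(9 − 1) = 4/8 ≈ 0.5.
R = 241 + 0.5 × (131 − 241) = 186 → 186
G = 196 + 0.5 × (108 − 196) = 152 → 152
B = 15 + 0.5 × (183 − 15) = 99 → 99

(186, 152, 99)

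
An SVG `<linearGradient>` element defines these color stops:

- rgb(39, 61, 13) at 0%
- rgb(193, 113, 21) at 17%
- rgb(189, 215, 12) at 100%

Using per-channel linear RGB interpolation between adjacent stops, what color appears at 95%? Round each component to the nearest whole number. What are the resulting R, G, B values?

95% lies between the 17% and 100% stops, so the local fraction is t = (95 − 17)/(100 − 17) = 78/83 ≈ 0.9398.
R = 193 + 0.9398 × (189 − 193) = 189.241 → 189
G = 113 + 0.9398 × (215 − 113) = 208.86 → 209
B = 21 + 0.9398 × (12 − 21) = 12.542 → 13

(189, 209, 13)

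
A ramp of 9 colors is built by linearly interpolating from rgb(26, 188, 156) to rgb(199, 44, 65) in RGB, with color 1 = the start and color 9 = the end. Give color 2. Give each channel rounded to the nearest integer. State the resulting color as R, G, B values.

With 9 swatches and endpoints inclusive, swatch 2 sits at t = (2 − 1)/(9 − 1) = 1/8 ≈ 0.125.
R = 26 + 0.125 × (199 − 26) = 47.625 → 48
G = 188 + 0.125 × (44 − 188) = 170 → 170
B = 156 + 0.125 × (65 − 156) = 144.625 → 145

(48, 170, 145)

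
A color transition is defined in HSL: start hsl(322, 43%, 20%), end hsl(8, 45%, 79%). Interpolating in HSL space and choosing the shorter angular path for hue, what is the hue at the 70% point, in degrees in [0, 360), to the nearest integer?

354

Hue: 8 − 322 = -314°, but |-314| > 180 so the shorter arc goes the other way: Δh = -314 + 360 = 46°.
H = 322 + 0.7 × (46) = 354.2 → 354°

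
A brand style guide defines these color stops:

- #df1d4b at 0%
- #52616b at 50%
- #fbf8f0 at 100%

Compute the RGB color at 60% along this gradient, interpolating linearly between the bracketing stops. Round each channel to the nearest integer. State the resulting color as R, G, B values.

60% lies between the 50% and 100% stops, so the local fraction is t = (60 − 50)/(100 − 50) = 10/50 ≈ 0.2.
#52616b → (82, 97, 107); #fbf8f0 → (251, 248, 240).
R = 82 + 0.2 × (251 − 82) = 115.8 → 116
G = 97 + 0.2 × (248 − 97) = 127.2 → 127
B = 107 + 0.2 × (240 − 107) = 133.6 → 134

(116, 127, 134)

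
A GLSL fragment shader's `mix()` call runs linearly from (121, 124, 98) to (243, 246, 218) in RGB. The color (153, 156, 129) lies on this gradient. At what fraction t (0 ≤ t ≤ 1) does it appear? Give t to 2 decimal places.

Invert the lerp on the R channel (largest span, 122): t = (153 − 121) / (243 − 121) = 32/122 = 0.2623.
Check on G: (156 − 124)/(246 − 124) = 0.2623 ✓

0.26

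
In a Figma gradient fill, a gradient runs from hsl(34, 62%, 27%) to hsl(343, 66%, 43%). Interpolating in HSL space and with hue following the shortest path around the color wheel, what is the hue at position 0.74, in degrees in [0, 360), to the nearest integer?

Hue: 343 − 34 = 309°, but |309| > 180 so the shorter arc goes the other way: Δh = 309 − 360 = -51°.
H = 34 + 0.74 × (-51) = -3.74 → -4 → -4 mod 360 = 356°

356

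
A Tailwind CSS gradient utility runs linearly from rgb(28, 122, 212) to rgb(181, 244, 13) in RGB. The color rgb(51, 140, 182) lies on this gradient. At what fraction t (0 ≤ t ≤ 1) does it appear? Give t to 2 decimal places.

Invert the lerp on the B channel (largest span, 199): t = (182 − 212) / (13 − 212) = -30/-199 = 0.15075.
Check on R: (51 − 28)/(181 − 28) = 0.1503 ✓

0.15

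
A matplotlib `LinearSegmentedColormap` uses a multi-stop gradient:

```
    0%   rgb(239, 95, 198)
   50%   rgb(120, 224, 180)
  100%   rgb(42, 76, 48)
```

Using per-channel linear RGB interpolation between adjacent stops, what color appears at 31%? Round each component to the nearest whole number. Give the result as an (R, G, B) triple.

31% lies between the 0% and 50% stops, so the local fraction is t = (31 − 0)/(50 − 0) = 31/50 ≈ 0.62.
R = 239 + 0.62 × (120 − 239) = 165.22 → 165
G = 95 + 0.62 × (224 − 95) = 174.98 → 175
B = 198 + 0.62 × (180 − 198) = 186.84 → 187

(165, 175, 187)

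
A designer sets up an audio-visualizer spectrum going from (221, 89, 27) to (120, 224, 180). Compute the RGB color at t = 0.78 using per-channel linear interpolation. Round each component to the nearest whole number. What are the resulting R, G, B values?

R = 221 + 0.78 × (120 − 221) = 221 + 0.78 × -101 = 142.22 → 142
G = 89 + 0.78 × (224 − 89) = 89 + 0.78 × 135 = 194.3 → 194
B = 27 + 0.78 × (180 − 27) = 27 + 0.78 × 153 = 146.34 → 146

(142, 194, 146)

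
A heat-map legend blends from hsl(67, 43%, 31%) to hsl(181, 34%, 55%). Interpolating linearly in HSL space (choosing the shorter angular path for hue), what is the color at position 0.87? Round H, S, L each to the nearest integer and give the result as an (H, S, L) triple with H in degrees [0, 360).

(166, 35, 52)

Hue arc: Δh = 181 − 67 = 114° (|Δh| ≤ 180, already the shorter path).
H = 67 + 0.87 × (114) = 166.18 → 166°
S = 43 + 0.87 × (34 − 43) = 35.17 → 35%
L = 31 + 0.87 × (55 − 31) = 51.88 → 52%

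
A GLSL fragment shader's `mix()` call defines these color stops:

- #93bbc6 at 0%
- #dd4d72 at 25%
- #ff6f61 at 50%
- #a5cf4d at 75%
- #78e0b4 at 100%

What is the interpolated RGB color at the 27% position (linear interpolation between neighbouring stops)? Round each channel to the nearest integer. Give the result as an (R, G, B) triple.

(224, 80, 113)

27% lies between the 25% and 50% stops, so the local fraction is t = (27 − 25)/(50 − 25) = 2/25 ≈ 0.08.
#dd4d72 → (221, 77, 114); #ff6f61 → (255, 111, 97).
R = 221 + 0.08 × (255 − 221) = 223.72 → 224
G = 77 + 0.08 × (111 − 77) = 79.72 → 80
B = 114 + 0.08 × (97 − 114) = 112.64 → 113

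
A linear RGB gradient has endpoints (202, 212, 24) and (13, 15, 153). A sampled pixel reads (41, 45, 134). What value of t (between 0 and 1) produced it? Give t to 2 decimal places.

Invert the lerp on the G channel (largest span, 197): t = (45 − 212) / (15 − 212) = -167/-197 = 0.84772.
Check on R: (41 − 202)/(13 − 202) = 0.8519 ✓

0.85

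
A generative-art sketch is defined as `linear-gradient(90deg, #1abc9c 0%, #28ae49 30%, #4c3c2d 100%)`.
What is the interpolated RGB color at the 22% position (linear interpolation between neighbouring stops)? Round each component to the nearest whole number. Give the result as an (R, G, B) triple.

(36, 178, 95)

22% lies between the 0% and 30% stops, so the local fraction is t = (22 − 0)/(30 − 0) = 22/30 ≈ 0.7333.
#1abc9c → (26, 188, 156); #28ae49 → (40, 174, 73).
R = 26 + 0.7333 × (40 − 26) = 36.266 → 36
G = 188 + 0.7333 × (174 − 188) = 177.734 → 178
B = 156 + 0.7333 × (73 − 156) = 95.136 → 95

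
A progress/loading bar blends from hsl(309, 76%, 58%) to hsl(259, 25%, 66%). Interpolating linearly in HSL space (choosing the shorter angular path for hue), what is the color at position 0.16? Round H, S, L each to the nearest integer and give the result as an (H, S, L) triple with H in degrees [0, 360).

(301, 68, 59)

Hue arc: Δh = 259 − 309 = -50° (|Δh| ≤ 180, already the shorter path).
H = 309 + 0.16 × (-50) = 301 → 301°
S = 76 + 0.16 × (25 − 76) = 67.84 → 68%
L = 58 + 0.16 × (66 − 58) = 59.28 → 59%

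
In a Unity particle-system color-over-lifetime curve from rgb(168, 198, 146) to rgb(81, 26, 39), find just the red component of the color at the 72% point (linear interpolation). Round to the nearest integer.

105

R = 168 + 0.72 × (81 − 168) = 105.36 → 105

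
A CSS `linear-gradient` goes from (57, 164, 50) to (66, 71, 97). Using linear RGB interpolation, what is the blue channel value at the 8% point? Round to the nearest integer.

54

B = 50 + 0.08 × (97 − 50) = 53.76 → 54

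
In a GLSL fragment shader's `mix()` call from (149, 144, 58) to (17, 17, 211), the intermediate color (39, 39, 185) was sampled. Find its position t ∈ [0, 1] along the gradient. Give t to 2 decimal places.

0.83

Invert the lerp on the B channel (largest span, 153): t = (185 − 58) / (211 − 58) = 127/153 = 0.83007.
Check on R: (39 − 149)/(17 − 149) = 0.8333 ✓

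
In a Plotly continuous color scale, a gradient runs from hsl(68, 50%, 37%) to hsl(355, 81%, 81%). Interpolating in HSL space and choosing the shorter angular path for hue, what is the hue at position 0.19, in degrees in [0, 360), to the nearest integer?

Hue: 355 − 68 = 287°, but |287| > 180 so the shorter arc goes the other way: Δh = 287 − 360 = -73°.
H = 68 + 0.19 × (-73) = 54.13 → 54°

54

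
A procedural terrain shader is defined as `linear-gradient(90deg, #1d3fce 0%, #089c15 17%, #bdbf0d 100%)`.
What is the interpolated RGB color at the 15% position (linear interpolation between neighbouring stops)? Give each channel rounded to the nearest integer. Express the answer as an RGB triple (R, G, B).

(10, 145, 43)

15% lies between the 0% and 17% stops, so the local fraction is t = (15 − 0)/(17 − 0) = 15/17 ≈ 0.8824.
#1d3fce → (29, 63, 206); #089c15 → (8, 156, 21).
R = 29 + 0.8824 × (8 − 29) = 10.47 → 10
G = 63 + 0.8824 × (156 − 63) = 145.063 → 145
B = 206 + 0.8824 × (21 − 206) = 42.756 → 43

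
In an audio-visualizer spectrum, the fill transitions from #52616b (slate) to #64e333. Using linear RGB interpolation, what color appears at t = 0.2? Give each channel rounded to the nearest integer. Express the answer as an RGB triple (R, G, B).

#52616b → (82, 97, 107); #64e333 → (100, 227, 51).
R = 82 + 0.2 × (100 − 82) = 82 + 0.2 × 18 = 85.6 → 86
G = 97 + 0.2 × (227 − 97) = 97 + 0.2 × 130 = 123 → 123
B = 107 + 0.2 × (51 − 107) = 107 + 0.2 × -56 = 95.8 → 96

(86, 123, 96)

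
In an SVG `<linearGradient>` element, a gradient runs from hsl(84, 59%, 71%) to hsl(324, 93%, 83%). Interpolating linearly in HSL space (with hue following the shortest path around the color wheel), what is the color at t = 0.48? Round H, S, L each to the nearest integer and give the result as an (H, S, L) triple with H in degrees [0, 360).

(26, 75, 77)

Hue: 324 − 84 = 240°, but |240| > 180 so the shorter arc goes the other way: Δh = 240 − 360 = -120°.
H = 84 + 0.48 × (-120) = 26.4 → 26°
S = 59 + 0.48 × (93 − 59) = 75.32 → 75%
L = 71 + 0.48 × (83 − 71) = 76.76 → 77%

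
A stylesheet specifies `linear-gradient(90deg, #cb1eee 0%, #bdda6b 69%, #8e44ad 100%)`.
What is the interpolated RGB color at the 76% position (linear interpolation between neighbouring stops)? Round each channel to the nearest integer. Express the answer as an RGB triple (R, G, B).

(178, 184, 122)

76% lies between the 69% and 100% stops, so the local fraction is t = (76 − 69)/(100 − 69) = 7/31 ≈ 0.2258.
#bdda6b → (189, 218, 107); #8e44ad → (142, 68, 173).
R = 189 + 0.2258 × (142 − 189) = 178.387 → 178
G = 218 + 0.2258 × (68 − 218) = 184.13 → 184
B = 107 + 0.2258 × (173 − 107) = 121.903 → 122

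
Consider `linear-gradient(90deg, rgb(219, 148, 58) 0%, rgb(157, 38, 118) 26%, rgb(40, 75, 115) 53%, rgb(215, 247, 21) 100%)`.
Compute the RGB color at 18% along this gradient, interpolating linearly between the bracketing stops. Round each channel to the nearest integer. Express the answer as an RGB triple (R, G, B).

18% lies between the 0% and 26% stops, so the local fraction is t = (18 − 0)/(26 − 0) = 18/26 ≈ 0.6923.
R = 219 + 0.6923 × (157 − 219) = 176.077 → 176
G = 148 + 0.6923 × (38 − 148) = 71.847 → 72
B = 58 + 0.6923 × (118 − 58) = 99.538 → 100

(176, 72, 100)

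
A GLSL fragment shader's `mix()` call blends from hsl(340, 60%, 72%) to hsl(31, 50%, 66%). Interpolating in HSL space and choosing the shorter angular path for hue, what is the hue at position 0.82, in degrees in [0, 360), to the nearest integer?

22

Hue: 31 − 340 = -309°, but |-309| > 180 so the shorter arc goes the other way: Δh = -309 + 360 = 51°.
H = 340 + 0.82 × (51) = 381.82 → 382 → 382 mod 360 = 22°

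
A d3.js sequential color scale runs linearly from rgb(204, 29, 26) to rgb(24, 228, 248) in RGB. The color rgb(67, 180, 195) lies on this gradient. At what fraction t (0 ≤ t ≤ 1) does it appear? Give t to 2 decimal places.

0.76

Invert the lerp on the B channel (largest span, 222): t = (195 − 26) / (248 − 26) = 169/222 = 0.76126.
Check on R: (67 − 204)/(24 − 204) = 0.7611 ✓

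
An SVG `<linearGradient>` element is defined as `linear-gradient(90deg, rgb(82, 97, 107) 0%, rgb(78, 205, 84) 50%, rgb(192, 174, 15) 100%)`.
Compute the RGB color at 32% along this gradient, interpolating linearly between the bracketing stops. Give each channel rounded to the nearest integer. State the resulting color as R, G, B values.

32% lies between the 0% and 50% stops, so the local fraction is t = (32 − 0)/(50 − 0) = 32/50 ≈ 0.64.
R = 82 + 0.64 × (78 − 82) = 79.44 → 79
G = 97 + 0.64 × (205 − 97) = 166.12 → 166
B = 107 + 0.64 × (84 − 107) = 92.28 → 92

(79, 166, 92)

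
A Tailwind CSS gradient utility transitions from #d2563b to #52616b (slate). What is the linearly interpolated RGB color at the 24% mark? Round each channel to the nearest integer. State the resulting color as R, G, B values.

(179, 89, 71)

#d2563b → (210, 86, 59); #52616b → (82, 97, 107).
24% corresponds to t = 0.24.
R = 210 + 0.24 × (82 − 210) = 210 + 0.24 × -128 = 179.28 → 179
G = 86 + 0.24 × (97 − 86) = 86 + 0.24 × 11 = 88.64 → 89
B = 59 + 0.24 × (107 − 59) = 59 + 0.24 × 48 = 70.52 → 71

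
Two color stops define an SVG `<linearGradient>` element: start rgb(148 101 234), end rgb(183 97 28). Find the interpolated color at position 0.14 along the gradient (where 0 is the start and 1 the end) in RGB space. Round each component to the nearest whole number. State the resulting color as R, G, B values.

R = 148 + 0.14 × (183 − 148) = 148 + 0.14 × 35 = 152.9 → 153
G = 101 + 0.14 × (97 − 101) = 101 + 0.14 × -4 = 100.44 → 100
B = 234 + 0.14 × (28 − 234) = 234 + 0.14 × -206 = 205.16 → 205
So the blended color is (153, 100, 205), about #9964cd.

(153, 100, 205)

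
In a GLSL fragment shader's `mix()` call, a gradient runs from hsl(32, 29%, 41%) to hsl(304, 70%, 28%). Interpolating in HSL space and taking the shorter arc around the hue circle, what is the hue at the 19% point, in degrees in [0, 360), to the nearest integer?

Hue: 304 − 32 = 272°, but |272| > 180 so the shorter arc goes the other way: Δh = 272 − 360 = -88°.
H = 32 + 0.19 × (-88) = 15.28 → 15°

15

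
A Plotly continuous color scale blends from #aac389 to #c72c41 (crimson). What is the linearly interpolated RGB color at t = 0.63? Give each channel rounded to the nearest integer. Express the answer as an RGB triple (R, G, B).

#aac389 → (170, 195, 137); #c72c41 → (199, 44, 65).
R = 170 + 0.63 × (199 − 170) = 170 + 0.63 × 29 = 188.27 → 188
G = 195 + 0.63 × (44 − 195) = 195 + 0.63 × -151 = 99.87 → 100
B = 137 + 0.63 × (65 − 137) = 137 + 0.63 × -72 = 91.64 → 92

(188, 100, 92)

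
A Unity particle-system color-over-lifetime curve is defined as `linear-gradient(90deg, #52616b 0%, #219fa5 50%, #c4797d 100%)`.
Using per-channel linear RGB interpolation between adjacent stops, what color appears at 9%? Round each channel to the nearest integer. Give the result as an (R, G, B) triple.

9% lies between the 0% and 50% stops, so the local fraction is t = (9 − 0)/(50 − 0) = 9/50 ≈ 0.18.
#52616b → (82, 97, 107); #219fa5 → (33, 159, 165).
R = 82 + 0.18 × (33 − 82) = 73.18 → 73
G = 97 + 0.18 × (159 − 97) = 108.16 → 108
B = 107 + 0.18 × (165 − 107) = 117.44 → 117

(73, 108, 117)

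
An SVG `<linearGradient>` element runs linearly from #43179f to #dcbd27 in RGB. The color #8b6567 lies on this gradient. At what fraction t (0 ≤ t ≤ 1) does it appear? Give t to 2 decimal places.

Invert the lerp on the G channel (largest span, 166): t = (101 − 23) / (189 − 23) = 78/166 = 0.46988.
Check on R: (139 − 67)/(220 − 67) = 0.4706 ✓

0.47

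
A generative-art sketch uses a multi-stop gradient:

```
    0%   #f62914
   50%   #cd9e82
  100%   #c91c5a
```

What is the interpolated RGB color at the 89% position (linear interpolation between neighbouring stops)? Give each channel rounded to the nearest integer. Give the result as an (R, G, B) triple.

(202, 57, 99)

89% lies between the 50% and 100% stops, so the local fraction is t = (89 − 50)/(100 − 50) = 39/50 ≈ 0.78.
#cd9e82 → (205, 158, 130); #c91c5a → (201, 28, 90).
R = 205 + 0.78 × (201 − 205) = 201.88 → 202
G = 158 + 0.78 × (28 − 158) = 56.6 → 57
B = 130 + 0.78 × (90 − 130) = 98.8 → 99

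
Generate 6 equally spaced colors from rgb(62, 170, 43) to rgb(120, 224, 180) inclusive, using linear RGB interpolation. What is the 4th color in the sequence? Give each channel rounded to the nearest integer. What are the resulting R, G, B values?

With 6 swatches and endpoints inclusive, swatch 4 sits at t = (4 − 1)/(6 − 1) = 3/5 ≈ 0.6.
R = 62 + 0.6 × (120 − 62) = 96.8 → 97
G = 170 + 0.6 × (224 − 170) = 202.4 → 202
B = 43 + 0.6 × (180 − 43) = 125.2 → 125

(97, 202, 125)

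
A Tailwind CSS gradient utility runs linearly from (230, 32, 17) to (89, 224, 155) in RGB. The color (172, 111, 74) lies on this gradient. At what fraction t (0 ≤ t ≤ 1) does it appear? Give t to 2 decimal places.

0.41

Invert the lerp on the G channel (largest span, 192): t = (111 − 32) / (224 − 32) = 79/192 = 0.41146.
Check on R: (172 − 230)/(89 − 230) = 0.4113 ✓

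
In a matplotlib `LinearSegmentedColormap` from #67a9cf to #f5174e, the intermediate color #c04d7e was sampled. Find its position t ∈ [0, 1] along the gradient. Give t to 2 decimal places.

Invert the lerp on the G channel (largest span, 146): t = (77 − 169) / (23 − 169) = -92/-146 = 0.63014.
Check on R: (192 − 103)/(245 − 103) = 0.6268 ✓

0.63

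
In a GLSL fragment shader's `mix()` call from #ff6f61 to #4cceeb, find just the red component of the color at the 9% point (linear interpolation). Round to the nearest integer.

R₁ = 255 (from #ff6f61), R₂ = 76 (from #4cceeb).
R = 255 + 0.09 × (76 − 255) = 238.89 → 239

239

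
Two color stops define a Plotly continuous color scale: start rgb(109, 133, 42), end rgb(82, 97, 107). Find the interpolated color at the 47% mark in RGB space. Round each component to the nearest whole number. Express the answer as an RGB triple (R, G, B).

47% corresponds to t = 0.47.
R = 109 + 0.47 × (82 − 109) = 109 + 0.47 × -27 = 96.31 → 96
G = 133 + 0.47 × (97 − 133) = 133 + 0.47 × -36 = 116.08 → 116
B = 42 + 0.47 × (107 − 42) = 42 + 0.47 × 65 = 72.55 → 73
So the blended color is (96, 116, 73), about #607449.

(96, 116, 73)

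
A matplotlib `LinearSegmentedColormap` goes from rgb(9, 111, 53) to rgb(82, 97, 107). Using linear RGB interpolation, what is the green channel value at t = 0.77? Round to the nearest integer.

100

G = 111 + 0.77 × (97 − 111) = 100.22 → 100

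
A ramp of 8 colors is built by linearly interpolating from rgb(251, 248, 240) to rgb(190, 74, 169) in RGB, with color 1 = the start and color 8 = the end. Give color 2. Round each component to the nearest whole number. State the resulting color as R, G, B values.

(242, 223, 230)

With 8 swatches and endpoints inclusive, swatch 2 sits at t = (2 − 1)/(8 − 1) = 1/7 ≈ 0.1429.
R = 251 + 0.1429 × (190 − 251) = 242.283 → 242
G = 248 + 0.1429 × (74 − 248) = 223.135 → 223
B = 240 + 0.1429 × (169 − 240) = 229.854 → 230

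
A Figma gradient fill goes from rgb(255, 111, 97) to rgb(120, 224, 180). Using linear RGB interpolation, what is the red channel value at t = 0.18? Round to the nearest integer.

231

R = 255 + 0.18 × (120 − 255) = 230.7 → 231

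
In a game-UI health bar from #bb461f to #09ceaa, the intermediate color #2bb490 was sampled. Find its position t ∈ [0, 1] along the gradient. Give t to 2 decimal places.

0.81

Invert the lerp on the R channel (largest span, 178): t = (43 − 187) / (9 − 187) = -144/-178 = 0.80899.
Check on G: (180 − 70)/(206 − 70) = 0.8088 ✓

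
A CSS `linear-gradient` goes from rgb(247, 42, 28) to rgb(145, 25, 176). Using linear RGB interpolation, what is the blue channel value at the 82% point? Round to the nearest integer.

B = 28 + 0.82 × (176 − 28) = 149.36 → 149

149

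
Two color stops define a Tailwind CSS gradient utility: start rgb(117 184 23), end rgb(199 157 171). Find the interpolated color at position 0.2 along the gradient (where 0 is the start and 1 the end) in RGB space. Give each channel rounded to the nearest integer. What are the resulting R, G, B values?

(133, 179, 53)

R = 117 + 0.2 × (199 − 117) = 117 + 0.2 × 82 = 133.4 → 133
G = 184 + 0.2 × (157 − 184) = 184 + 0.2 × -27 = 178.6 → 179
B = 23 + 0.2 × (171 − 23) = 23 + 0.2 × 148 = 52.6 → 53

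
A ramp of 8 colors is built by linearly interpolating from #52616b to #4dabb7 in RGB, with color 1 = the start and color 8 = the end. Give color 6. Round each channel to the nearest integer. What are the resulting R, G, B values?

(78, 150, 161)

With 8 swatches and endpoints inclusive, swatch 6 sits at t = (6 − 1)/(8 − 1) = 5/7 ≈ 0.7143.
#52616b → (82, 97, 107); #4dabb7 → (77, 171, 183).
R = 82 + 0.7143 × (77 − 82) = 78.428 → 78
G = 97 + 0.7143 × (171 − 97) = 149.858 → 150
B = 107 + 0.7143 × (183 − 107) = 161.287 → 161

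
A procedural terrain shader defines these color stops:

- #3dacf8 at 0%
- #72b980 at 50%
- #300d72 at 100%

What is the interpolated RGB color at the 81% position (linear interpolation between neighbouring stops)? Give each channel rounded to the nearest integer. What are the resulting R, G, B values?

(73, 78, 119)

81% lies between the 50% and 100% stops, so the local fraction is t = (81 − 50)/(100 − 50) = 31/50 ≈ 0.62.
#72b980 → (114, 185, 128); #300d72 → (48, 13, 114).
R = 114 + 0.62 × (48 − 114) = 73.08 → 73
G = 185 + 0.62 × (13 − 185) = 78.36 → 78
B = 128 + 0.62 × (114 − 128) = 119.32 → 119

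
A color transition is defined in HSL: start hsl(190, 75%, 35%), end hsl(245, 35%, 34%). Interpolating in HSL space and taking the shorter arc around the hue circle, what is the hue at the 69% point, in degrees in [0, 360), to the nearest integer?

228

Hue arc: Δh = 245 − 190 = 55° (|Δh| ≤ 180, already the shorter path).
H = 190 + 0.69 × (55) = 227.95 → 228°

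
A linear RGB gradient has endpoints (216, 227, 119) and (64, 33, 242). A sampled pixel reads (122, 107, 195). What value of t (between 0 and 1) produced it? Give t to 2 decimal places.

0.62

Invert the lerp on the G channel (largest span, 194): t = (107 − 227) / (33 − 227) = -120/-194 = 0.61856.
Check on R: (122 − 216)/(64 − 216) = 0.6184 ✓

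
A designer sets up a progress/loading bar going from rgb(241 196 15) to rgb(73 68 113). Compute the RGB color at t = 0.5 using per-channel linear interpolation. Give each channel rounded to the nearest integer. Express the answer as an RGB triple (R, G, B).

R = 241 + 0.5 × (73 − 241) = 241 + 0.5 × -168 = 157 → 157
G = 196 + 0.5 × (68 − 196) = 196 + 0.5 × -128 = 132 → 132
B = 15 + 0.5 × (113 − 15) = 15 + 0.5 × 98 = 64 → 64
So the blended color is (157, 132, 64), about #9d8440.

(157, 132, 64)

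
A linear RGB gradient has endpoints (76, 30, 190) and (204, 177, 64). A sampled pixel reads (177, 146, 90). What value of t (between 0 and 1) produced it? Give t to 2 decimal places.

Invert the lerp on the G channel (largest span, 147): t = (146 − 30) / (177 − 30) = 116/147 = 0.78912.
Check on R: (177 − 76)/(204 − 76) = 0.7891 ✓

0.79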